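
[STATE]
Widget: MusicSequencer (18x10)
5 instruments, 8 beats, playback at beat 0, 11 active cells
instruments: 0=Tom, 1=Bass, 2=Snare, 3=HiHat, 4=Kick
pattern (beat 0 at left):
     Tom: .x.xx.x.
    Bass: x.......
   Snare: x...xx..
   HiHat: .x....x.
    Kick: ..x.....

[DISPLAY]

      ▼1234567    
   Tom·█·██·█·    
  Bass█·······    
 Snare█···██··    
 HiHat·█····█·    
  Kick··█·····    
                  
                  
                  
                  


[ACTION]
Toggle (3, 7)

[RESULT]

      ▼1234567    
   Tom·█·██·█·    
  Bass█·······    
 Snare█···██··    
 HiHat·█····██    
  Kick··█·····    
                  
                  
                  
                  


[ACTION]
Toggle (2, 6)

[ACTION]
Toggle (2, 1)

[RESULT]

      ▼1234567    
   Tom·█·██·█·    
  Bass█·······    
 Snare██··███·    
 HiHat·█····██    
  Kick··█·····    
                  
                  
                  
                  


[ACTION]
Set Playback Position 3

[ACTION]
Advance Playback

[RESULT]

      0123▼567    
   Tom·█·██·█·    
  Bass█·······    
 Snare██··███·    
 HiHat·█····██    
  Kick··█·····    
                  
                  
                  
                  


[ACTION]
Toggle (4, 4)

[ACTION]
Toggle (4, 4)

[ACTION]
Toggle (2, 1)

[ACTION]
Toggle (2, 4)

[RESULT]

      0123▼567    
   Tom·█·██·█·    
  Bass█·······    
 Snare█····██·    
 HiHat·█····██    
  Kick··█·····    
                  
                  
                  
                  


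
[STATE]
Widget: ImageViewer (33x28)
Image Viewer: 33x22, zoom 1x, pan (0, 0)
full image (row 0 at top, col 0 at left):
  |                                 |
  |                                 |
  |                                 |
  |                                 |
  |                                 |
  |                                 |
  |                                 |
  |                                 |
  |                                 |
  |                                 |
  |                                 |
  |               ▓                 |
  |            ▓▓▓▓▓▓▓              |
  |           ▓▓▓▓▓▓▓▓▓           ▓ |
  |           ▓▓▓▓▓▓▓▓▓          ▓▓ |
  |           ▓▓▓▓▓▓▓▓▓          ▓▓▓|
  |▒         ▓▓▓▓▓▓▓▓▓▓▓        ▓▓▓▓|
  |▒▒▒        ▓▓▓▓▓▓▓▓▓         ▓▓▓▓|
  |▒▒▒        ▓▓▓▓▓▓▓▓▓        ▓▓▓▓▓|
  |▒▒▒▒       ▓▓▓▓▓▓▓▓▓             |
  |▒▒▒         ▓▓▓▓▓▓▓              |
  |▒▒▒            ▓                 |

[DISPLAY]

                                 
                                 
                                 
                                 
                                 
                                 
                                 
                                 
                                 
                                 
                                 
               ▓                 
            ▓▓▓▓▓▓▓              
           ▓▓▓▓▓▓▓▓▓           ▓ 
           ▓▓▓▓▓▓▓▓▓          ▓▓ 
           ▓▓▓▓▓▓▓▓▓          ▓▓▓
▒         ▓▓▓▓▓▓▓▓▓▓▓        ▓▓▓▓
▒▒▒        ▓▓▓▓▓▓▓▓▓         ▓▓▓▓
▒▒▒        ▓▓▓▓▓▓▓▓▓        ▓▓▓▓▓
▒▒▒▒       ▓▓▓▓▓▓▓▓▓             
▒▒▒         ▓▓▓▓▓▓▓              
▒▒▒            ▓                 
                                 
                                 
                                 
                                 
                                 
                                 


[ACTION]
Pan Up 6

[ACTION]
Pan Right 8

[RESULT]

                                 
                                 
                                 
                                 
                                 
                                 
                                 
                                 
                                 
                                 
                                 
       ▓                         
    ▓▓▓▓▓▓▓                      
   ▓▓▓▓▓▓▓▓▓           ▓         
   ▓▓▓▓▓▓▓▓▓          ▓▓         
   ▓▓▓▓▓▓▓▓▓          ▓▓▓        
  ▓▓▓▓▓▓▓▓▓▓▓        ▓▓▓▓        
   ▓▓▓▓▓▓▓▓▓         ▓▓▓▓        
   ▓▓▓▓▓▓▓▓▓        ▓▓▓▓▓        
   ▓▓▓▓▓▓▓▓▓                     
    ▓▓▓▓▓▓▓                      
       ▓                         
                                 
                                 
                                 
                                 
                                 
                                 


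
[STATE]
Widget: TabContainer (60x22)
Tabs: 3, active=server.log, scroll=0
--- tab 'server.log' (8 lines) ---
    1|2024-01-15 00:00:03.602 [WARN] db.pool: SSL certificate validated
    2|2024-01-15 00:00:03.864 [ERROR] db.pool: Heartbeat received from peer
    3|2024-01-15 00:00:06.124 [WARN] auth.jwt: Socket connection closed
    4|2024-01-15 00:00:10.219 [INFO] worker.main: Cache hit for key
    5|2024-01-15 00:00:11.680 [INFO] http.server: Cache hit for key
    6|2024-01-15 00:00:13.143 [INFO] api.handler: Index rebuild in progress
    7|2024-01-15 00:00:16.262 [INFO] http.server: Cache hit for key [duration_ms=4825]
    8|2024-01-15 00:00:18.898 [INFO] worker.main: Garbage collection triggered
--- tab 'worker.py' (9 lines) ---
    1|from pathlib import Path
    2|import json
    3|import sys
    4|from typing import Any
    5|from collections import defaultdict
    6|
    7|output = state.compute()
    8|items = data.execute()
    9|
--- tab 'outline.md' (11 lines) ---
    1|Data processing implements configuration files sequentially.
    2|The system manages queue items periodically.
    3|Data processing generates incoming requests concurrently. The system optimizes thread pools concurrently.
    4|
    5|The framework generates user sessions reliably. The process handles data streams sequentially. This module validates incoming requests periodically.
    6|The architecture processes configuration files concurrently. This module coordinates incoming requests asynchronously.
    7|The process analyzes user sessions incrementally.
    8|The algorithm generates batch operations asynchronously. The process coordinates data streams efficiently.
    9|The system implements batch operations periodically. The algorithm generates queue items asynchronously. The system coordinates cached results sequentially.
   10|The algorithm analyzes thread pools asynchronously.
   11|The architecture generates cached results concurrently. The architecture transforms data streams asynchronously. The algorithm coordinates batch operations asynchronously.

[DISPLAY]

[server.log]│ worker.py │ outline.md                        
────────────────────────────────────────────────────────────
2024-01-15 00:00:03.602 [WARN] db.pool: SSL certificate vali
2024-01-15 00:00:03.864 [ERROR] db.pool: Heartbeat received 
2024-01-15 00:00:06.124 [WARN] auth.jwt: Socket connection c
2024-01-15 00:00:10.219 [INFO] worker.main: Cache hit for ke
2024-01-15 00:00:11.680 [INFO] http.server: Cache hit for ke
2024-01-15 00:00:13.143 [INFO] api.handler: Index rebuild in
2024-01-15 00:00:16.262 [INFO] http.server: Cache hit for ke
2024-01-15 00:00:18.898 [INFO] worker.main: Garbage collecti
                                                            
                                                            
                                                            
                                                            
                                                            
                                                            
                                                            
                                                            
                                                            
                                                            
                                                            
                                                            


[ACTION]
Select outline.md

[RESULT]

 server.log │ worker.py │[outline.md]                       
────────────────────────────────────────────────────────────
Data processing implements configuration files sequentially.
The system manages queue items periodically.                
Data processing generates incoming requests concurrently. Th
                                                            
The framework generates user sessions reliably. The process 
The architecture processes configuration files concurrently.
The process analyzes user sessions incrementally.           
The algorithm generates batch operations asynchronously. The
The system implements batch operations periodically. The alg
The algorithm analyzes thread pools asynchronously.         
The architecture generates cached results concurrently. The 
                                                            
                                                            
                                                            
                                                            
                                                            
                                                            
                                                            
                                                            
                                                            


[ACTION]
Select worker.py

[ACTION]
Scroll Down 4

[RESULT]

 server.log │[worker.py]│ outline.md                        
────────────────────────────────────────────────────────────
from collections import defaultdict                         
                                                            
output = state.compute()                                    
items = data.execute()                                      
                                                            
                                                            
                                                            
                                                            
                                                            
                                                            
                                                            
                                                            
                                                            
                                                            
                                                            
                                                            
                                                            
                                                            
                                                            
                                                            


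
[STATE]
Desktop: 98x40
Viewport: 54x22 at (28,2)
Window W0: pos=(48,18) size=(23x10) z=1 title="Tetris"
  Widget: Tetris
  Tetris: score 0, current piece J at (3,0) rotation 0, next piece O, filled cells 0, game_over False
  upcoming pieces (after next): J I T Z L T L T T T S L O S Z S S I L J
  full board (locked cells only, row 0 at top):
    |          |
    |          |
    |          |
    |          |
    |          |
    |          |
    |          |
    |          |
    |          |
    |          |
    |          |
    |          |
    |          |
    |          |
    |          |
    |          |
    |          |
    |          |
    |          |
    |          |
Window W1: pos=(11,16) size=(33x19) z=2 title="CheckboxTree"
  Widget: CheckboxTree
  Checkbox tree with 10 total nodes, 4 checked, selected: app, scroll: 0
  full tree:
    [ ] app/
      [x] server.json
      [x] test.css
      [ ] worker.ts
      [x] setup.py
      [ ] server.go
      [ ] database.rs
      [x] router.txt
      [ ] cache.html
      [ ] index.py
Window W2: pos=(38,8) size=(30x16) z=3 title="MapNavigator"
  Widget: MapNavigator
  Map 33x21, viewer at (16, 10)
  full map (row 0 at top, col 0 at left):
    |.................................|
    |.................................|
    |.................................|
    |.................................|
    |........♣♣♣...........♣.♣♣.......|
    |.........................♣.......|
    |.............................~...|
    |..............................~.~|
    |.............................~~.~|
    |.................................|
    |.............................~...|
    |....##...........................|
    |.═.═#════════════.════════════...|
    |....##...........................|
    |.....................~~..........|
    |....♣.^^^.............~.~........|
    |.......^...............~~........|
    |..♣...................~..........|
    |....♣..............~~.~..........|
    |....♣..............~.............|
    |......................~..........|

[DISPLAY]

                                                      
                                                      
                                                      
                                                      
                                                      
                                                      
          ┏━━━━━━━━━━━━━━━━━━━━━━━━━━━━┓              
          ┃ MapNavigator               ┃              
          ┠────────────────────────────┨              
          ┃......♣♣♣...........♣.♣♣....┃              
          ┃.......................♣....┃              
          ┃...........................~┃              
          ┃............................┃              
          ┃...........................~┃              
━━━━━━━━━━┃............................┃              
          ┃..............@............~┃              
──────────┃..##........................┃━━┓           
          ┃.═#════════════.════════════┃  ┃           
on        ┃..##........................┃──┨           
          ┃...................~~.......┃  ┃           
          ┃..♣.^^^.............~.~.....┃  ┃           
          ┗━━━━━━━━━━━━━━━━━━━━━━━━━━━━┛  ┃           


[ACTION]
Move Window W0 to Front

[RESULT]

                                                      
                                                      
                                                      
                                                      
                                                      
                                                      
          ┏━━━━━━━━━━━━━━━━━━━━━━━━━━━━┓              
          ┃ MapNavigator               ┃              
          ┠────────────────────────────┨              
          ┃......♣♣♣...........♣.♣♣....┃              
          ┃.......................♣....┃              
          ┃...........................~┃              
          ┃............................┃              
          ┃...........................~┃              
━━━━━━━━━━┃............................┃              
          ┃..............@............~┃              
──────────┃..##.....┏━━━━━━━━━━━━━━━━━━━━━┓           
          ┃.═#══════┃ Tetris              ┃           
on        ┃..##.....┠─────────────────────┨           
          ┃.........┃          │Next:     ┃           
          ┃..♣.^^^..┃          │▓▓        ┃           
          ┗━━━━━━━━━┃          │▓▓        ┃           


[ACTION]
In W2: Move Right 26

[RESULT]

                                                      
                                                      
                                                      
                                                      
                                                      
                                                      
          ┏━━━━━━━━━━━━━━━━━━━━━━━━━━━━┓              
          ┃ MapNavigator               ┃              
          ┠────────────────────────────┨              
          ┃....♣.♣♣.......             ┃              
          ┃.......♣.......             ┃              
          ┃...........~...             ┃              
          ┃............~.~             ┃              
          ┃...........~~.~             ┃              
━━━━━━━━━━┃...............             ┃              
          ┃...........~..@             ┃              
──────────┃.........┏━━━━━━━━━━━━━━━━━━━━━┓           
          ┃═════════┃ Tetris              ┃           
on        ┃.........┠─────────────────────┨           
          ┃...~~....┃          │Next:     ┃           
          ┃....~.~..┃          │▓▓        ┃           
          ┗━━━━━━━━━┃          │▓▓        ┃           


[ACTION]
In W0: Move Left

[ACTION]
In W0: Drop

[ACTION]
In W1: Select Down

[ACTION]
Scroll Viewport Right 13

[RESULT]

                                                      
                                                      
                                                      
                                                      
                                                      
                                                      
━━━━━━━━━━━━━━━━━━━━━━━━━━┓                           
apNavigator               ┃                           
──────────────────────────┨                           
..♣.♣♣.......             ┃                           
.....♣.......             ┃                           
.........~...             ┃                           
..........~.~             ┃                           
.........~~.~             ┃                           
.............             ┃                           
.........~..@             ┃                           
.......┏━━━━━━━━━━━━━━━━━━━━━┓                        
═══════┃ Tetris              ┃                        
.......┠─────────────────────┨                        
.~~....┃          │Next:     ┃                        
..~.~..┃          │▓▓        ┃                        
━━━━━━━┃          │▓▓        ┃                        


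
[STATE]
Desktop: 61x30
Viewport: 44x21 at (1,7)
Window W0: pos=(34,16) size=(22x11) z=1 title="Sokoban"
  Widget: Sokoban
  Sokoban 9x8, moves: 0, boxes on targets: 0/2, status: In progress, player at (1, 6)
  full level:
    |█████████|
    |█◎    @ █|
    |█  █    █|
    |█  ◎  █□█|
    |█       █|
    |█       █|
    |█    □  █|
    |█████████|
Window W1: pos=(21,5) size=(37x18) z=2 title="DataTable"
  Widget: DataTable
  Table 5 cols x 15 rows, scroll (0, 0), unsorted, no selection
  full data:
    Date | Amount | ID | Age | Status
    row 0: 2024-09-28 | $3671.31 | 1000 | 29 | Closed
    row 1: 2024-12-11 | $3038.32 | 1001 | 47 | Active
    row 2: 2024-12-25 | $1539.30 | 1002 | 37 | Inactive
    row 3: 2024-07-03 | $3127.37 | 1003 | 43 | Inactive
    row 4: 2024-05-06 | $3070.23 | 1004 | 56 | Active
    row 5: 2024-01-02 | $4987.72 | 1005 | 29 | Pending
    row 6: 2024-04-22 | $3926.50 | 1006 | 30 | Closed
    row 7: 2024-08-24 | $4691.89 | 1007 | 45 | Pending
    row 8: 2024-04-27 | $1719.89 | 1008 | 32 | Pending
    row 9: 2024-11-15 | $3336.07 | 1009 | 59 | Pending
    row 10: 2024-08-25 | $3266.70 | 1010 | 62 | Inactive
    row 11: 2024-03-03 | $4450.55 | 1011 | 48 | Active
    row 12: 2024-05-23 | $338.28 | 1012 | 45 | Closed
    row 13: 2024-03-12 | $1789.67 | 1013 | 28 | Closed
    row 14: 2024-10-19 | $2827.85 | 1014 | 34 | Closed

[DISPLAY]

                    ┠───────────────────────
                    ┃Date      │Amount  │ID 
                    ┃──────────┼────────┼───
                    ┃2024-09-28│$3671.31│100
                    ┃2024-12-11│$3038.32│100
                    ┃2024-12-25│$1539.30│100
                    ┃2024-07-03│$3127.37│100
                    ┃2024-05-06│$3070.23│100
                    ┃2024-01-02│$4987.72│100
                    ┃2024-04-22│$3926.50│100
                    ┃2024-08-24│$4691.89│100
                    ┃2024-04-27│$1719.89│100
                    ┃2024-11-15│$3336.07│100
                    ┃2024-08-25│$3266.70│101
                    ┃2024-03-03│$4450.55│101
                    ┗━━━━━━━━━━━━━━━━━━━━━━━
                                 ┃█       █ 
                                 ┃█       █ 
                                 ┃█    □  █ 
                                 ┗━━━━━━━━━━
                                            


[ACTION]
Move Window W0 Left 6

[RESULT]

                    ┠───────────────────────
                    ┃Date      │Amount  │ID 
                    ┃──────────┼────────┼───
                    ┃2024-09-28│$3671.31│100
                    ┃2024-12-11│$3038.32│100
                    ┃2024-12-25│$1539.30│100
                    ┃2024-07-03│$3127.37│100
                    ┃2024-05-06│$3070.23│100
                    ┃2024-01-02│$4987.72│100
                    ┃2024-04-22│$3926.50│100
                    ┃2024-08-24│$4691.89│100
                    ┃2024-04-27│$1719.89│100
                    ┃2024-11-15│$3336.07│100
                    ┃2024-08-25│$3266.70│101
                    ┃2024-03-03│$4450.55│101
                    ┗━━━━━━━━━━━━━━━━━━━━━━━
                           ┃█       █       
                           ┃█       █       
                           ┃█    □  █       
                           ┗━━━━━━━━━━━━━━━━
                                            


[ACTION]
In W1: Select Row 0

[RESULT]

                    ┠───────────────────────
                    ┃Date      │Amount  │ID 
                    ┃──────────┼────────┼───
                    ┃>024-09-28│$3671.31│100
                    ┃2024-12-11│$3038.32│100
                    ┃2024-12-25│$1539.30│100
                    ┃2024-07-03│$3127.37│100
                    ┃2024-05-06│$3070.23│100
                    ┃2024-01-02│$4987.72│100
                    ┃2024-04-22│$3926.50│100
                    ┃2024-08-24│$4691.89│100
                    ┃2024-04-27│$1719.89│100
                    ┃2024-11-15│$3336.07│100
                    ┃2024-08-25│$3266.70│101
                    ┃2024-03-03│$4450.55│101
                    ┗━━━━━━━━━━━━━━━━━━━━━━━
                           ┃█       █       
                           ┃█       █       
                           ┃█    □  █       
                           ┗━━━━━━━━━━━━━━━━
                                            


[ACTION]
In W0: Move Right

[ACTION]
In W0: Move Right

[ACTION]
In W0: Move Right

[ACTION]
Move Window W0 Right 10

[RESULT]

                    ┠───────────────────────
                    ┃Date      │Amount  │ID 
                    ┃──────────┼────────┼───
                    ┃>024-09-28│$3671.31│100
                    ┃2024-12-11│$3038.32│100
                    ┃2024-12-25│$1539.30│100
                    ┃2024-07-03│$3127.37│100
                    ┃2024-05-06│$3070.23│100
                    ┃2024-01-02│$4987.72│100
                    ┃2024-04-22│$3926.50│100
                    ┃2024-08-24│$4691.89│100
                    ┃2024-04-27│$1719.89│100
                    ┃2024-11-15│$3336.07│100
                    ┃2024-08-25│$3266.70│101
                    ┃2024-03-03│$4450.55│101
                    ┗━━━━━━━━━━━━━━━━━━━━━━━
                                     ┃█     
                                     ┃█     
                                     ┃█    □
                                     ┗━━━━━━
                                            


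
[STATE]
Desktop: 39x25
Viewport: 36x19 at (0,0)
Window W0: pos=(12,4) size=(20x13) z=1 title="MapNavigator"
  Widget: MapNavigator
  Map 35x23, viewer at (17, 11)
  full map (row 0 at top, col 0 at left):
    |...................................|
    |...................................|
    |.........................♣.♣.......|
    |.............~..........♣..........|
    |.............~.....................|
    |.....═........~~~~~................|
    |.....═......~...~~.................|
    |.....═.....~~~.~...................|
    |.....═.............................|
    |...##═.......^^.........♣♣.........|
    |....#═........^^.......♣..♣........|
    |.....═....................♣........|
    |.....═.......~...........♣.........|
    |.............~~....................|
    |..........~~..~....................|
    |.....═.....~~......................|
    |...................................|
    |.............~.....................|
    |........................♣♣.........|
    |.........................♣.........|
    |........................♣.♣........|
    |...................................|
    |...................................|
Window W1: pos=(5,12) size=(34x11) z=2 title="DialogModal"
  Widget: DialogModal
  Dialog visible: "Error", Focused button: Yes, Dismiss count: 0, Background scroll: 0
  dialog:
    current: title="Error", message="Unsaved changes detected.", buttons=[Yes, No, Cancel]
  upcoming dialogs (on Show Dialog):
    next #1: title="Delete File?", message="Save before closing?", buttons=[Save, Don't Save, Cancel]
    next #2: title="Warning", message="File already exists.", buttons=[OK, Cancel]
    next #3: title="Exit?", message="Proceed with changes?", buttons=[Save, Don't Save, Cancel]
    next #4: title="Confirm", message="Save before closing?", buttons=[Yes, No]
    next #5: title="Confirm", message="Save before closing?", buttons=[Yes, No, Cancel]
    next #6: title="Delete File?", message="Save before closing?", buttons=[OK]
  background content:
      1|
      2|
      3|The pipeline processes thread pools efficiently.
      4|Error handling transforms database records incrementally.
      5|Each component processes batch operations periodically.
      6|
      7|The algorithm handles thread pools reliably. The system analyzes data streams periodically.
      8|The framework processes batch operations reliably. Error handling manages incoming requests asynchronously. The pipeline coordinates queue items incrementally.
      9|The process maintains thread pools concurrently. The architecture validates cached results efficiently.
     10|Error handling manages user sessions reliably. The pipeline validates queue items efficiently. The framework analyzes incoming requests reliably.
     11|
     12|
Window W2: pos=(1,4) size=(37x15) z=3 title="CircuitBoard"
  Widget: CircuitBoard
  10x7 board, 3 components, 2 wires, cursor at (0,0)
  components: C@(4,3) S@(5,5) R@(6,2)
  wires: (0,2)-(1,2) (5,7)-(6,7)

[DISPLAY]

                                    
                                    
                                    
                                    
 ┏━━━━━━━━━━━━━━━━━━━━━━━━━━━━━━━━━━
 ┃ CircuitBoard                     
 ┠──────────────────────────────────
 ┃   0 1 2 3 4 5 6 7 8 9            
 ┃0  [.]      ·                     
 ┃            │                     
 ┃1           ·                     
 ┃                                  
 ┃2                                 
 ┃                                  
 ┃3                                 
 ┃                                  
 ┃4               C                 
 ┃                                  
 ┗━━━━━━━━━━━━━━━━━━━━━━━━━━━━━━━━━━


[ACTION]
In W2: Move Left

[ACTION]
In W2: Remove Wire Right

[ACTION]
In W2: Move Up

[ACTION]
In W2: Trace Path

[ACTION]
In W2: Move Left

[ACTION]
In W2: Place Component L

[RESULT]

                                    
                                    
                                    
                                    
 ┏━━━━━━━━━━━━━━━━━━━━━━━━━━━━━━━━━━
 ┃ CircuitBoard                     
 ┠──────────────────────────────────
 ┃   0 1 2 3 4 5 6 7 8 9            
 ┃0  [L]      ·                     
 ┃            │                     
 ┃1           ·                     
 ┃                                  
 ┃2                                 
 ┃                                  
 ┃3                                 
 ┃                                  
 ┃4               C                 
 ┃                                  
 ┗━━━━━━━━━━━━━━━━━━━━━━━━━━━━━━━━━━


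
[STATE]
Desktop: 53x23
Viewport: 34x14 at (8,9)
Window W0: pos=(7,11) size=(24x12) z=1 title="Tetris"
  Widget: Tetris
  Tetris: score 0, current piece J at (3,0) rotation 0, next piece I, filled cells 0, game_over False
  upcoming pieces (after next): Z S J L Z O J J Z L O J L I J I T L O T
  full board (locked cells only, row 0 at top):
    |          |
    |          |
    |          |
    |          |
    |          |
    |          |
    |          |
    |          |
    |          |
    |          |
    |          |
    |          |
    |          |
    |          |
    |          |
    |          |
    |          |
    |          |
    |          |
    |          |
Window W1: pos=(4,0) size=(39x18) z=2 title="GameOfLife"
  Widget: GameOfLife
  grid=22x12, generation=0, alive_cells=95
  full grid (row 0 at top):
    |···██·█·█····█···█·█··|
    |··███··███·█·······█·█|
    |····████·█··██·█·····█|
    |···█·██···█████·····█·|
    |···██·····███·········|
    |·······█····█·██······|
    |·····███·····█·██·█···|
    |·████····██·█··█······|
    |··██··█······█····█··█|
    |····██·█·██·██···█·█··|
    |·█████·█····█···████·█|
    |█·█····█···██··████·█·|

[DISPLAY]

····█····█·██······               
··███·····█·██·█···               
██····██·█··█······               
█··█······█····█··█               
·██·█·██·██···█·█··               
███·█····█···████·█               
····█···██··████·█·               
                                  
━━━━━━━━━━━━━━━━━━━━━━━━━━━━━━━━━━
          │           ┃           
          │           ┃           
          │Score:     ┃           
          │0          ┃           
━━━━━━━━━━━━━━━━━━━━━━┛           


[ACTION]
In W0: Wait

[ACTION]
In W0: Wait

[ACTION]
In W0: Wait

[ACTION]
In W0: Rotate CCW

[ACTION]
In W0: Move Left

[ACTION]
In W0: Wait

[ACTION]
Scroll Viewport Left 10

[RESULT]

    ┃·······█····█·██······       
    ┃·····███·····█·██·█···       
    ┃·████····██·█··█······       
    ┃··██··█······█····█··█       
    ┃····██·█·██·██···█·█··       
    ┃·█████·█····█···████·█       
    ┃█·█····█···██··████·█·       
    ┃                             
    ┗━━━━━━━━━━━━━━━━━━━━━━━━━━━━━
       ┃          │           ┃   
       ┃          │           ┃   
       ┃          │Score:     ┃   
       ┃          │0          ┃   
       ┗━━━━━━━━━━━━━━━━━━━━━━┛   


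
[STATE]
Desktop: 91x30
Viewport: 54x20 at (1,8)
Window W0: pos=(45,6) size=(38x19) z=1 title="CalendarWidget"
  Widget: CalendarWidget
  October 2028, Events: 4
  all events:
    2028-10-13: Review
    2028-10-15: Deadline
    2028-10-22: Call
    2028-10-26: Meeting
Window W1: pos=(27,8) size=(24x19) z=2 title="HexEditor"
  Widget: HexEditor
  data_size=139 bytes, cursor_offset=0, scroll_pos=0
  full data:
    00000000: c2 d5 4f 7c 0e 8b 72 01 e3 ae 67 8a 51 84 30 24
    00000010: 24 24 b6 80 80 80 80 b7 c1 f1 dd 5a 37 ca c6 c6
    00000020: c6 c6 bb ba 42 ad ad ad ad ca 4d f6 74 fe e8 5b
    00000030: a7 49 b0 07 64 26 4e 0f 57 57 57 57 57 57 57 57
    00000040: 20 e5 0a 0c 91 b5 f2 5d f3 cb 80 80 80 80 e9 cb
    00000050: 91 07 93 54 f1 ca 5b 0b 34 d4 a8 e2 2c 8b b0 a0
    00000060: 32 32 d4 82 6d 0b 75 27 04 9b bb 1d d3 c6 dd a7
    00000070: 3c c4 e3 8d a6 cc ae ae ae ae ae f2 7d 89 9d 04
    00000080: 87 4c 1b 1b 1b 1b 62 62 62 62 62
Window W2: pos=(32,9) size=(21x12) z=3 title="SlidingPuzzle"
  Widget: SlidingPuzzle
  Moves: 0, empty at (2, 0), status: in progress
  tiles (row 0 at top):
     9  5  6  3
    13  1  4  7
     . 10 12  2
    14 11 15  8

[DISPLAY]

                          ┏━━━━━━━━━━━━━━━━━━━━━━┓────
                          ┃ Hex┏━━━━━━━━━━━━━━━━━━━┓  
                          ┠────┃ SlidingPuzzle     ┃e 
                          ┃0000┠───────────────────┨  
                          ┃0000┃┌────┬────┬────┬───┃4 
                          ┃0000┃│  9 │  5 │  6 │  3┃1 
                          ┃0000┃├────┼────┼────┼───┃8 
                          ┃0000┃│ 13 │  1 │  4 │  7┃5 
                          ┃0000┃├────┼────┼────┼───┃  
                          ┃0000┃│    │ 10 │ 12 │  2┃  
                          ┃0000┃├────┼────┼────┼───┃  
                          ┃0000┃│ 14 │ 11 │ 15 │  8┃  
                          ┃    ┗━━━━━━━━━━━━━━━━━━━┛  
                          ┃                      ┃    
                          ┃                      ┃    
                          ┃                      ┃    
                          ┃                      ┃━━━━
                          ┃                      ┃    
                          ┗━━━━━━━━━━━━━━━━━━━━━━┛    
                                                      


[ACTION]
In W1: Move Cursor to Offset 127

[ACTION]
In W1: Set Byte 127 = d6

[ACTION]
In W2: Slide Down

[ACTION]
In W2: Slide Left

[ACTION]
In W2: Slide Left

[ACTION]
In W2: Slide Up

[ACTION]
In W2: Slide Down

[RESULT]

                          ┏━━━━━━━━━━━━━━━━━━━━━━┓────
                          ┃ Hex┏━━━━━━━━━━━━━━━━━━━┓  
                          ┠────┃ SlidingPuzzle     ┃e 
                          ┃0000┠───────────────────┨  
                          ┃0000┃┌────┬────┬────┬───┃4 
                          ┃0000┃│  9 │  5 │  6 │  3┃1 
                          ┃0000┃├────┼────┼────┼───┃8 
                          ┃0000┃│  1 │  4 │    │  7┃5 
                          ┃0000┃├────┼────┼────┼───┃  
                          ┃0000┃│ 13 │ 10 │ 12 │  2┃  
                          ┃0000┃├────┼────┼────┼───┃  
                          ┃0000┃│ 14 │ 11 │ 15 │  8┃  
                          ┃    ┗━━━━━━━━━━━━━━━━━━━┛  
                          ┃                      ┃    
                          ┃                      ┃    
                          ┃                      ┃    
                          ┃                      ┃━━━━
                          ┃                      ┃    
                          ┗━━━━━━━━━━━━━━━━━━━━━━┛    
                                                      


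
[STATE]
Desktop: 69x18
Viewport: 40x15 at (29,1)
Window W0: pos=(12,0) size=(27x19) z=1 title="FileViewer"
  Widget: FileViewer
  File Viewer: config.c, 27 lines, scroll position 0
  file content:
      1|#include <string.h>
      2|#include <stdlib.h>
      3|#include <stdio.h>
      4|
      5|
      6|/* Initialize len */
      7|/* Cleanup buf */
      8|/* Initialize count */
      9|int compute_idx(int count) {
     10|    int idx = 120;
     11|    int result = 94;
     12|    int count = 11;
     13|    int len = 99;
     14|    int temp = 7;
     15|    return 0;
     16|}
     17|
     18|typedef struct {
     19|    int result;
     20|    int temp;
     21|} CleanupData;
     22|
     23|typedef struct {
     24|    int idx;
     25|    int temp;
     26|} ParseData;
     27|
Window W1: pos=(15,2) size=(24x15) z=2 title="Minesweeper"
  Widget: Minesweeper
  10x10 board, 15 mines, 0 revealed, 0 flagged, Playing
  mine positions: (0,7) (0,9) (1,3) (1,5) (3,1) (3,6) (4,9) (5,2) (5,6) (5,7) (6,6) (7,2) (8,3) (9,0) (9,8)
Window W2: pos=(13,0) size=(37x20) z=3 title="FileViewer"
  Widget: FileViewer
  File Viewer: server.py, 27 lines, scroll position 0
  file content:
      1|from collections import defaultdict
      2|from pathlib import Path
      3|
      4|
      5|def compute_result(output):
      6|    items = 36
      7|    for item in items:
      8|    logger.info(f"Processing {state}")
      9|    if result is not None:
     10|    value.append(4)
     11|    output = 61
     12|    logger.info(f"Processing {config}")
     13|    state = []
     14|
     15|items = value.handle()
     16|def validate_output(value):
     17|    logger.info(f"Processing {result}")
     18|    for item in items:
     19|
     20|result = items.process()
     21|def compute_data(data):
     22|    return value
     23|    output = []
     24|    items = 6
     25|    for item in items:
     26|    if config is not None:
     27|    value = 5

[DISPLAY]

                    ┃                   
────────────────────┨                   
s import defaultdic▲┃                   
port Path          █┃                   
                   ░┃                   
                   ░┃                   
ult(output):       ░┃                   
                   ░┃                   
 items:            ░┃                   
(f"Processing {stat░┃                   
s not None:        ░┃                   
d(4)               ░┃                   
                   ░┃                   
(f"Processing {conf░┃                   
                   ░┃                   


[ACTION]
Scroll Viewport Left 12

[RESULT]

leViewer                        ┃       
────────────────────────────────┨       
m collections import defaultdic▲┃       
m pathlib import Path          █┃       
                               ░┃       
                               ░┃       
 compute_result(output):       ░┃       
 items = 36                    ░┃       
 for item in items:            ░┃       
 logger.info(f"Processing {stat░┃       
 if result is not None:        ░┃       
 value.append(4)               ░┃       
 output = 61                   ░┃       
 logger.info(f"Processing {conf░┃       
 state = []                    ░┃       


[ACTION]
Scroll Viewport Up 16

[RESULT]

━━━━━━━━━━━━━━━━━━━━━━━━━━━━━━━━┓       
leViewer                        ┃       
────────────────────────────────┨       
m collections import defaultdic▲┃       
m pathlib import Path          █┃       
                               ░┃       
                               ░┃       
 compute_result(output):       ░┃       
 items = 36                    ░┃       
 for item in items:            ░┃       
 logger.info(f"Processing {stat░┃       
 if result is not None:        ░┃       
 value.append(4)               ░┃       
 output = 61                   ░┃       
 logger.info(f"Processing {conf░┃       


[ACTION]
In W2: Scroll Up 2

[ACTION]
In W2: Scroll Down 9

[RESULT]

━━━━━━━━━━━━━━━━━━━━━━━━━━━━━━━━┓       
leViewer                        ┃       
────────────────────────────────┨       
 value.append(4)               ▲┃       
 output = 61                   ░┃       
 logger.info(f"Processing {conf░┃       
 state = []                    ░┃       
                               ░┃       
ms = value.handle()            ░┃       
 validate_output(value):       ░┃       
 logger.info(f"Processing {resu░┃       
 for item in items:            ░┃       
                               ░┃       
ult = items.process()          ░┃       
 compute_data(data):           ░┃       
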